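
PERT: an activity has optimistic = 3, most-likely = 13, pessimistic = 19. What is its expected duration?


te = (o + 4m + p) / 6
= (3 + 4×13 + 19) / 6
= (3 + 52 + 19) / 6
= 74 / 6
= 12.33


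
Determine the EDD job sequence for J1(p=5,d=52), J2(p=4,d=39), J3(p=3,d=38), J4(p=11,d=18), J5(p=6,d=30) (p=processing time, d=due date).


EDD: sort by earliest due date
  J4: d=18, p=11
  J5: d=30, p=6
  J3: d=38, p=3
  J2: d=39, p=4
  J1: d=52, p=5
Order: J4 → J5 → J3 → J2 → J1


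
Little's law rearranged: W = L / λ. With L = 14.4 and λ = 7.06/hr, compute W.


Little's law: L = λW → W = L / λ
= 14.4 / 7.06
= 2.04 hours


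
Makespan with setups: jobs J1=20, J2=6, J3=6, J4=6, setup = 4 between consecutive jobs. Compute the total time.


Makespan = Σ processing + (n-1) × setup
= (20 + 6 + 6 + 6) + (4-1)×4
= 38 + 12
= 50 time units


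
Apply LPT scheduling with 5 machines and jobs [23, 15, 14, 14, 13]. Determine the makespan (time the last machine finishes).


Jobs (LPT sorted): [23, 15, 14, 14, 13]
Machines: 5
  J=23 → Machine 1 (load: 0+23=23)
  J=15 → Machine 2 (load: 0+15=15)
  J=14 → Machine 3 (load: 0+14=14)
  J=14 → Machine 4 (load: 0+14=14)
  J=13 → Machine 5 (load: 0+13=13)
Machine loads: [23, 15, 14, 14, 13]
Makespan = max = 23 time units


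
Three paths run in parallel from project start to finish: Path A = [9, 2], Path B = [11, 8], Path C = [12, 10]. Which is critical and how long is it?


Path A: 9 + 2 = 11
Path B: 11 + 8 = 19
Path C: 12 + 10 = 22
Critical path = longest = max(11, 19, 22)
= 22 (Path C)


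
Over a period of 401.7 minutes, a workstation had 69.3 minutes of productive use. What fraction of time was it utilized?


Utilization = busy / total × 100
= 69.3 / 401.7 × 100
= 17.3%


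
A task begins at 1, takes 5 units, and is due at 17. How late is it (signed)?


Completion = 1 + 5 = 6
Lateness = C - d = 6 - 17
= -11


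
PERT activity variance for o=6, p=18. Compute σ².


σ² = ((p - o) / 6)² = (p - o)² / 36
= (18 - 6)² / 36
= 12² / 36
= 144 / 36
= 4.0000


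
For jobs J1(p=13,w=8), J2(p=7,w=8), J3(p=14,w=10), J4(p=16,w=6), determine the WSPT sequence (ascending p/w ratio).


WSPT (Smith's rule): sort by p/w ascending
  J2: p/w = 7/8 = 0.875
  J3: p/w = 14/10 = 1.400
  J1: p/w = 13/8 = 1.625
  J4: p/w = 16/6 = 2.667
Order: J2 → J3 → J1 → J4


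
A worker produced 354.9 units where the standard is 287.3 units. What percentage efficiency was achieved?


Efficiency = (actual / standard) × 100
= (354.9 / 287.3) × 100
= 123.5%


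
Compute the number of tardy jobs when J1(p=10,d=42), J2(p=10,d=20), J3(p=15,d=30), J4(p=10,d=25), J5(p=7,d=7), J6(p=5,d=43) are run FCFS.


Completion vs due date:
  J1: C=10, d=42 → on time
  J2: C=20, d=20 → on time
  J3: C=35, d=30 → TARDY
  J4: C=45, d=25 → TARDY
  J5: C=52, d=7 → TARDY
  J6: C=57, d=43 → TARDY
Tardy jobs: J3, J4, J5, J6
Count = 4


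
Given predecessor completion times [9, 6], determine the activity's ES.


ES = max of all predecessor completion times
Predecessors: [9, 6]
ES = max(9, 6)
= 9


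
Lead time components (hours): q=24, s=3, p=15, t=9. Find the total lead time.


Lead time = queue + setup + processing + transit
= 24 + 3 + 15 + 9
= 51 hours


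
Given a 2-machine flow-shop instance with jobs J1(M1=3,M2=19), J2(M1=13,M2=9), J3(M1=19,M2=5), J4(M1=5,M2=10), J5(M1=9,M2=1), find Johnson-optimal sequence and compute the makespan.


Johnson's rule:
Group 1 (M1≤M2, sort by M1): ['J1', 'J4']
Group 2 (M1>M2, sort desc M2): ['J2', 'J3', 'J5']
Sequence: J1 → J4 → J2 → J3 → J5
Makespan calculation:
  J1: M1 done=3, M2 done=22
  J4: M1 done=8, M2 done=32
  J2: M1 done=21, M2 done=41
  J3: M1 done=40, M2 done=46
  J5: M1 done=49, M2 done=50
= Sequence: J1 → J4 → J2 → J3 → J5, Makespan: 50


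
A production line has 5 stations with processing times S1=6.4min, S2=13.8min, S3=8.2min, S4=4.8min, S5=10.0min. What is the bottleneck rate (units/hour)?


Bottleneck = longest station time
Station times: [6.4, 13.8, 8.2, 4.8, 10.0]
Max = 13.8 min
Rate = 60 / 13.8
= 4.35 units/hour (bottleneck: 13.8min)


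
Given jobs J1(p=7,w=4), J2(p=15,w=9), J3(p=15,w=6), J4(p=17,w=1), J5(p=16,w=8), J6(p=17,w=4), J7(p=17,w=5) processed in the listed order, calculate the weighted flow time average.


Completion times:
  J1: C=7, w×C=4×7=28
  J2: C=22, w×C=9×22=198
  J3: C=37, w×C=6×37=222
  J4: C=54, w×C=1×54=54
  J5: C=70, w×C=8×70=560
  J6: C=87, w×C=4×87=348
  J7: C=104, w×C=5×104=520
Sum w×C = 1930
Sum w = 37
Weighted avg = 1930/37
= 52.16


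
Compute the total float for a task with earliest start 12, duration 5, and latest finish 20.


EF = ES + duration = 12 + 5 = 17
LS = LF - duration = 20 - 5 = 15
Total Float = LF - EF = 20 - 17
(or LS - ES = 15 - 12)
= 3


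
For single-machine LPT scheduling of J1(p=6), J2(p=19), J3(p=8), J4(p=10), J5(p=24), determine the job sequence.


LPT: sort by longest processing time first
  J5: p=24
  J2: p=19
  J4: p=10
  J3: p=8
  J1: p=6
Order: J5 → J2 → J4 → J3 → J1


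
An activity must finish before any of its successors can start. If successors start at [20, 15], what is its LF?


LF = min of all successor start times
Successors start at: [20, 15]
LF = min(20, 15)
= 15


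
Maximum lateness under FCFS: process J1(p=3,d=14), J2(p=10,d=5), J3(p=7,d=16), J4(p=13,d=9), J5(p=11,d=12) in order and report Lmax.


Lateness per job (L = C - d):
  J1: C=3, d=14, L=-11
  J2: C=13, d=5, L=8
  J3: C=20, d=16, L=4
  J4: C=33, d=9, L=24
  J5: C=44, d=12, L=32
Lmax = max(-11, 8, 4, 24, 32)
= 32


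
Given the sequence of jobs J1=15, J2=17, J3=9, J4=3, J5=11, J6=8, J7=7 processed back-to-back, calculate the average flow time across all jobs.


Completion times:
  J1: completes at 15
  J2: completes at 32
  J3: completes at 41
  J4: completes at 44
  J5: completes at 55
  J6: completes at 63
  J7: completes at 70
Sum = 320
Average = 320/7
= 45.71


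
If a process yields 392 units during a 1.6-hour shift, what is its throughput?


Throughput = units / time
= 392 / 1.6
= 245.0 units/hour


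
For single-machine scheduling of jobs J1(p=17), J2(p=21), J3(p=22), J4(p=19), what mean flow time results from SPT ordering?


SPT order: J1 → J4 → J2 → J3
Completion times:
  J1: C=17
  J4: C=36
  J2: C=57
  J3: C=79
Sum = 189, n = 4
Mean flow = 189/4
= 47.25


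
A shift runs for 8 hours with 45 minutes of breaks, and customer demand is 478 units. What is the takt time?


Available = 8×60 - 45 = 435 min
Takt time = 435 / 478
= 0.91 min/unit


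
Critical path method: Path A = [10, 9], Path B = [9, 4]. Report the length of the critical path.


Path A: 10 + 9 = 19
Path B: 9 + 4 = 13
Critical path = longest = max(19, 13)
= 19 (Path A)


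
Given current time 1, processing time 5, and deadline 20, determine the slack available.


Slack = due - current_time - processing
= 20 - 1 - 5
= 14


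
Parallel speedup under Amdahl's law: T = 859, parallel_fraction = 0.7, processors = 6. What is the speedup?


Amdahl's law: T_p = T × ((1-p) + p/N)
= 859 × ((1-0.7) + 0.7/6)
= 859 × (0.30 + 0.1167)
= 859 × 0.4167
= 357.92
Speedup = 859/357.92
= 2.40×


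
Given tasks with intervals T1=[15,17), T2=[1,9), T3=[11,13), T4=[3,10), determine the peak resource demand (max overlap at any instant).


Check each time point for overlaps:
  t=3: 2 tasks active (T2, T4)
Max concurrent = 2


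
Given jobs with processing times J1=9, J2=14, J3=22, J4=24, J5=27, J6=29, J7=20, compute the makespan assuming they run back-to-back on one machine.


Sequential makespan: sum all processing times
= 9 + 14 + 22 + 24 + 27 + 29 + 20
= 145 time units


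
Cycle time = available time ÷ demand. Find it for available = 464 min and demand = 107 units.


Cycle time = available time / demand
= 464 / 107
= 4.34 min/unit


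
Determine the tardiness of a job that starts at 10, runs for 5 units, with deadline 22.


Completion = start + processing = 10 + 5 = 15
Tardiness = max(0, C - d) = max(0, 15 - 22)
= max(0, -7)
= 0


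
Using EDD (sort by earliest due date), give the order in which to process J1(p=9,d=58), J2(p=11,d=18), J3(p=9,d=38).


EDD: sort by earliest due date
  J2: d=18, p=11
  J3: d=38, p=9
  J1: d=58, p=9
Order: J2 → J3 → J1


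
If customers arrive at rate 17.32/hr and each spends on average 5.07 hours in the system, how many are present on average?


Little's law: L = λ × W
= 17.32 × 5.07
= 87.81


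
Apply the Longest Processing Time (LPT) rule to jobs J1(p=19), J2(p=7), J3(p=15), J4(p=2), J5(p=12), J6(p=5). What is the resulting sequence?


LPT: sort by longest processing time first
  J1: p=19
  J3: p=15
  J5: p=12
  J2: p=7
  J6: p=5
  J4: p=2
Order: J1 → J3 → J5 → J2 → J6 → J4


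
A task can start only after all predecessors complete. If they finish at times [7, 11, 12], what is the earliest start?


ES = max of all predecessor completion times
Predecessors: [7, 11, 12]
ES = max(7, 11, 12)
= 12


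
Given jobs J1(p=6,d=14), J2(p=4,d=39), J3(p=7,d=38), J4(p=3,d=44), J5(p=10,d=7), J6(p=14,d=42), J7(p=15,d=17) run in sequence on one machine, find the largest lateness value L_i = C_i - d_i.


Lateness per job (L = C - d):
  J1: C=6, d=14, L=-8
  J2: C=10, d=39, L=-29
  J3: C=17, d=38, L=-21
  J4: C=20, d=44, L=-24
  J5: C=30, d=7, L=23
  J6: C=44, d=42, L=2
  J7: C=59, d=17, L=42
Lmax = max(-8, -29, -21, -24, 23, 2, 42)
= 42


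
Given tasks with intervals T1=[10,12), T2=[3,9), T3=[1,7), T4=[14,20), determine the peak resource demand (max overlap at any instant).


Check each time point for overlaps:
  t=3: 2 tasks active (T2, T3)
Max concurrent = 2


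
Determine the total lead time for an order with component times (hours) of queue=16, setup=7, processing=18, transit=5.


Lead time = queue + setup + processing + transit
= 16 + 7 + 18 + 5
= 46 hours


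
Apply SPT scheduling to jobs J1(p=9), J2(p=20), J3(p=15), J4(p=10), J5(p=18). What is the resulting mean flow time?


SPT order: J1 → J4 → J3 → J5 → J2
Completion times:
  J1: C=9
  J4: C=19
  J3: C=34
  J5: C=52
  J2: C=72
Sum = 186, n = 5
Mean flow = 186/5
= 37.20


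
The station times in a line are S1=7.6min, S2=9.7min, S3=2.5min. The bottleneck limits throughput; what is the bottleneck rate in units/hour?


Bottleneck = longest station time
Station times: [7.6, 9.7, 2.5]
Max = 9.7 min
Rate = 60 / 9.7
= 6.19 units/hour (bottleneck: 9.7min)


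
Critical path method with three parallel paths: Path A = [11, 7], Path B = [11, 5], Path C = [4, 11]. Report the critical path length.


Path A: 11 + 7 = 18
Path B: 11 + 5 = 16
Path C: 4 + 11 = 15
Critical path = longest = max(18, 16, 15)
= 18 (Path A)


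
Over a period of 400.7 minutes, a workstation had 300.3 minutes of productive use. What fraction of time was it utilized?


Utilization = busy / total × 100
= 300.3 / 400.7 × 100
= 74.9%


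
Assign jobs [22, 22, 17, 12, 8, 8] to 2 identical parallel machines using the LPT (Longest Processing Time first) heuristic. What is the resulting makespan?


Jobs (LPT sorted): [22, 22, 17, 12, 8, 8]
Machines: 2
  J=22 → Machine 1 (load: 0+22=22)
  J=22 → Machine 2 (load: 0+22=22)
  J=17 → Machine 1 (load: 22+17=39)
  J=12 → Machine 2 (load: 22+12=34)
  J=8 → Machine 2 (load: 34+8=42)
  J=8 → Machine 1 (load: 39+8=47)
Machine loads: [47, 42]
Makespan = max = 47 time units


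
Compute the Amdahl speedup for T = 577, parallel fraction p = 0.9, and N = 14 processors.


Amdahl's law: T_p = T × ((1-p) + p/N)
= 577 × ((1-0.9) + 0.9/14)
= 577 × (0.10 + 0.0643)
= 577 × 0.1643
= 94.79
Speedup = 577/94.79
= 6.09×


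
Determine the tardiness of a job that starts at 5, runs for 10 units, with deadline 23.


Completion = start + processing = 5 + 10 = 15
Tardiness = max(0, C - d) = max(0, 15 - 23)
= max(0, -8)
= 0


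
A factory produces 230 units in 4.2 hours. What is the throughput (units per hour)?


Throughput = units / time
= 230 / 4.2
= 54.8 units/hour


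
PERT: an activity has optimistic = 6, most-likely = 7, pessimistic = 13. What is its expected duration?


te = (o + 4m + p) / 6
= (6 + 4×7 + 13) / 6
= (6 + 28 + 13) / 6
= 47 / 6
= 7.83


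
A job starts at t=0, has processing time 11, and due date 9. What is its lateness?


Completion = 0 + 11 = 11
Lateness = C - d = 11 - 9
= 2


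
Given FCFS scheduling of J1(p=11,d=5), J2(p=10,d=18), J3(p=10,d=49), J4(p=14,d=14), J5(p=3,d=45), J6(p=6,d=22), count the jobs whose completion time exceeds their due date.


Completion vs due date:
  J1: C=11, d=5 → TARDY
  J2: C=21, d=18 → TARDY
  J3: C=31, d=49 → on time
  J4: C=45, d=14 → TARDY
  J5: C=48, d=45 → TARDY
  J6: C=54, d=22 → TARDY
Tardy jobs: J1, J2, J4, J5, J6
Count = 5


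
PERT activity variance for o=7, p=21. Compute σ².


σ² = ((p - o) / 6)² = (p - o)² / 36
= (21 - 7)² / 36
= 14² / 36
= 196 / 36
= 5.4444


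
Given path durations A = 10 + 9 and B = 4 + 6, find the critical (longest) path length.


Path A: 10 + 9 = 19
Path B: 4 + 6 = 10
Critical path = longest = max(19, 10)
= 19 (Path A)


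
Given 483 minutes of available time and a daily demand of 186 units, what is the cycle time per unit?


Cycle time = available time / demand
= 483 / 186
= 2.60 min/unit


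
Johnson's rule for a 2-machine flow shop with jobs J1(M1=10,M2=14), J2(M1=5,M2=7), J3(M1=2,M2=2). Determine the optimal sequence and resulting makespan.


Johnson's rule:
Group 1 (M1≤M2, sort by M1): ['J3', 'J2', 'J1']
Group 2 (M1>M2, sort desc M2): []
Sequence: J3 → J2 → J1
Makespan calculation:
  J3: M1 done=2, M2 done=4
  J2: M1 done=7, M2 done=14
  J1: M1 done=17, M2 done=31
= Sequence: J3 → J2 → J1, Makespan: 31


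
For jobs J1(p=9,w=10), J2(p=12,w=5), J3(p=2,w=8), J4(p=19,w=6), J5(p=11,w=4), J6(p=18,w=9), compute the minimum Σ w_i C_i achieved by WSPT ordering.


WSPT order (by p/w): J3 → J1 → J6 → J2 → J5 → J4
  J3: C=2, w·C=8×2=16
  J1: C=11, w·C=10×11=110
  J6: C=29, w·C=9×29=261
  J2: C=41, w·C=5×41=205
  J5: C=52, w·C=4×52=208
  J4: C=71, w·C=6×71=426
Σ w·C = 1226
= 1226


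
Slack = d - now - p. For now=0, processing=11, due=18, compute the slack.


Slack = due - current_time - processing
= 18 - 0 - 11
= 7


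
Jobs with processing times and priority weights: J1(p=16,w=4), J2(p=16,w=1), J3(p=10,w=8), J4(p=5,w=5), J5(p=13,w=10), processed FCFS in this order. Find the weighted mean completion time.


Completion times:
  J1: C=16, w×C=4×16=64
  J2: C=32, w×C=1×32=32
  J3: C=42, w×C=8×42=336
  J4: C=47, w×C=5×47=235
  J5: C=60, w×C=10×60=600
Sum w×C = 1267
Sum w = 28
Weighted avg = 1267/28
= 45.25


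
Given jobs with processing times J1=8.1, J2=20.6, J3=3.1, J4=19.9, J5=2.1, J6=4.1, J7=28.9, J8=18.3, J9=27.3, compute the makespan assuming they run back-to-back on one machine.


Sequential makespan: sum all processing times
= 8.1 + 20.6 + 3.1 + 19.9 + 2.1 + 4.1 + 28.9 + 18.3 + 27.3
= 132.4 time units


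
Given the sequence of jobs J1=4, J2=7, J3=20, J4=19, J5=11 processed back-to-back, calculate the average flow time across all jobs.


Completion times:
  J1: completes at 4
  J2: completes at 11
  J3: completes at 31
  J4: completes at 50
  J5: completes at 61
Sum = 157
Average = 157/5
= 31.40


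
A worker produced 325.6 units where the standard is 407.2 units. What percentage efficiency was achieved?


Efficiency = (actual / standard) × 100
= (325.6 / 407.2) × 100
= 80.0%


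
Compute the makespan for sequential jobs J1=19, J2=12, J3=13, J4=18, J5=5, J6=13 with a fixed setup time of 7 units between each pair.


Makespan = Σ processing + (n-1) × setup
= (19 + 12 + 13 + 18 + 5 + 13) + (6-1)×7
= 80 + 35
= 115 time units


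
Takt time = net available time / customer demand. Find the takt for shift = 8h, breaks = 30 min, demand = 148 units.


Available = 8×60 - 30 = 450 min
Takt time = 450 / 148
= 3.04 min/unit


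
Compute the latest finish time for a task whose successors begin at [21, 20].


LF = min of all successor start times
Successors start at: [21, 20]
LF = min(21, 20)
= 20


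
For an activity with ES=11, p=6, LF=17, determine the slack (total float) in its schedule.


EF = ES + duration = 11 + 6 = 17
LS = LF - duration = 17 - 6 = 11
Total Float = LF - EF = 17 - 17
(or LS - ES = 11 - 11)
= 0


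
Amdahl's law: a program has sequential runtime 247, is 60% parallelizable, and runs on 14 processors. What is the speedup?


Amdahl's law: T_p = T × ((1-p) + p/N)
= 247 × ((1-0.6) + 0.6/14)
= 247 × (0.40 + 0.0429)
= 247 × 0.4429
= 109.39
Speedup = 247/109.39
= 2.26×


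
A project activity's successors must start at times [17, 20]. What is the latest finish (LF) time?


LF = min of all successor start times
Successors start at: [17, 20]
LF = min(17, 20)
= 17


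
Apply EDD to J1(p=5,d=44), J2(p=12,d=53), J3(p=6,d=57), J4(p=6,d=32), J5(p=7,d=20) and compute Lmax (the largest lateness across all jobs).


EDD order: J5 → J4 → J1 → J2 → J3
Completion and lateness:
  J5: C=7, d=20, L=7-20=-13
  J4: C=13, d=32, L=13-32=-19
  J1: C=18, d=44, L=18-44=-26
  J2: C=30, d=53, L=30-53=-23
  J3: C=36, d=57, L=36-57=-21
Lmax = max(-13, -19, -26, -23, -21)
= -13


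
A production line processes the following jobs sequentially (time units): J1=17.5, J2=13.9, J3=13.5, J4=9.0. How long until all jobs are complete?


Sequential makespan: sum all processing times
= 17.5 + 13.9 + 13.5 + 9.0
= 53.9 time units


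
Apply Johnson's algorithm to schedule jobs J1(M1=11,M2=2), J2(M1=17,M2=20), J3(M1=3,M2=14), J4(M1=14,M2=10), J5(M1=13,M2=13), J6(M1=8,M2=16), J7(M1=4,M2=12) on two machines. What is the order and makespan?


Johnson's rule:
Group 1 (M1≤M2, sort by M1): ['J3', 'J7', 'J6', 'J5', 'J2']
Group 2 (M1>M2, sort desc M2): ['J4', 'J1']
Sequence: J3 → J7 → J6 → J5 → J2 → J4 → J1
Makespan calculation:
  J3: M1 done=3, M2 done=17
  J7: M1 done=7, M2 done=29
  J6: M1 done=15, M2 done=45
  J5: M1 done=28, M2 done=58
  J2: M1 done=45, M2 done=78
  J4: M1 done=59, M2 done=88
  J1: M1 done=70, M2 done=90
= Sequence: J3 → J7 → J6 → J5 → J2 → J4 → J1, Makespan: 90


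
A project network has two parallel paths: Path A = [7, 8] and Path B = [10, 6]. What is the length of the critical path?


Path A: 7 + 8 = 15
Path B: 10 + 6 = 16
Critical path = longest = max(15, 16)
= 16 (Path B)


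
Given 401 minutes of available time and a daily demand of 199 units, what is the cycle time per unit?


Cycle time = available time / demand
= 401 / 199
= 2.02 min/unit


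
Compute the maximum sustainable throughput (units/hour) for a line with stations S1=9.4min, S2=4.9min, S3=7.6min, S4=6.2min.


Bottleneck = longest station time
Station times: [9.4, 4.9, 7.6, 6.2]
Max = 9.4 min
Rate = 60 / 9.4
= 6.38 units/hour (bottleneck: 9.4min)


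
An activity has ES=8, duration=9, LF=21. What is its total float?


EF = ES + duration = 8 + 9 = 17
LS = LF - duration = 21 - 9 = 12
Total Float = LF - EF = 21 - 17
(or LS - ES = 12 - 8)
= 4


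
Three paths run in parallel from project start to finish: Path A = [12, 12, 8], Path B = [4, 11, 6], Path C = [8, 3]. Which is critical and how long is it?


Path A: 12 + 12 + 8 = 32
Path B: 4 + 11 + 6 = 21
Path C: 8 + 3 = 11
Critical path = longest = max(32, 21, 11)
= 32 (Path A)


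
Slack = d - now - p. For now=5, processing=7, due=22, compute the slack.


Slack = due - current_time - processing
= 22 - 5 - 7
= 10


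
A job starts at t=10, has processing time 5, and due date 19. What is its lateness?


Completion = 10 + 5 = 15
Lateness = C - d = 15 - 19
= -4


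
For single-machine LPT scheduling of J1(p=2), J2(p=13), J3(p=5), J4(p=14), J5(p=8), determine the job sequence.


LPT: sort by longest processing time first
  J4: p=14
  J2: p=13
  J5: p=8
  J3: p=5
  J1: p=2
Order: J4 → J2 → J5 → J3 → J1


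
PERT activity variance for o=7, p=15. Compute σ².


σ² = ((p - o) / 6)² = (p - o)² / 36
= (15 - 7)² / 36
= 8² / 36
= 64 / 36
= 1.7778


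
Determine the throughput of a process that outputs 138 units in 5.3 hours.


Throughput = units / time
= 138 / 5.3
= 26.0 units/hour


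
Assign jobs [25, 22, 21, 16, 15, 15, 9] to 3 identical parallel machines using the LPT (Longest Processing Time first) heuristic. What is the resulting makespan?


Jobs (LPT sorted): [25, 22, 21, 16, 15, 15, 9]
Machines: 3
  J=25 → Machine 1 (load: 0+25=25)
  J=22 → Machine 2 (load: 0+22=22)
  J=21 → Machine 3 (load: 0+21=21)
  J=16 → Machine 3 (load: 21+16=37)
  J=15 → Machine 2 (load: 22+15=37)
  J=15 → Machine 1 (load: 25+15=40)
  J=9 → Machine 2 (load: 37+9=46)
Machine loads: [40, 46, 37]
Makespan = max = 46 time units


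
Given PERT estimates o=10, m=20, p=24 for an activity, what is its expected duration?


te = (o + 4m + p) / 6
= (10 + 4×20 + 24) / 6
= (10 + 80 + 24) / 6
= 114 / 6
= 19.00


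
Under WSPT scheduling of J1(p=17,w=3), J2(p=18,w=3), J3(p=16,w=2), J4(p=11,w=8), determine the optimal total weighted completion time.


WSPT order (by p/w): J4 → J1 → J2 → J3
  J4: C=11, w·C=8×11=88
  J1: C=28, w·C=3×28=84
  J2: C=46, w·C=3×46=138
  J3: C=62, w·C=2×62=124
Σ w·C = 434
= 434


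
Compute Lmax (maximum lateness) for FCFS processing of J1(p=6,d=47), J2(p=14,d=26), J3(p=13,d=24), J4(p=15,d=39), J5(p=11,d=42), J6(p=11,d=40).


Lateness per job (L = C - d):
  J1: C=6, d=47, L=-41
  J2: C=20, d=26, L=-6
  J3: C=33, d=24, L=9
  J4: C=48, d=39, L=9
  J5: C=59, d=42, L=17
  J6: C=70, d=40, L=30
Lmax = max(-41, -6, 9, 9, 17, 30)
= 30


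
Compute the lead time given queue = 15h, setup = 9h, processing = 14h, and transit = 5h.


Lead time = queue + setup + processing + transit
= 15 + 9 + 14 + 5
= 43 hours


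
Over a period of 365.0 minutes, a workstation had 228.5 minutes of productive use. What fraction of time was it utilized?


Utilization = busy / total × 100
= 228.5 / 365.0 × 100
= 62.6%


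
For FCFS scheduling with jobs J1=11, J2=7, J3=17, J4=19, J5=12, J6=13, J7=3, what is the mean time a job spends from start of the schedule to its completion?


Completion times:
  J1: completes at 11
  J2: completes at 18
  J3: completes at 35
  J4: completes at 54
  J5: completes at 66
  J6: completes at 79
  J7: completes at 82
Sum = 345
Average = 345/7
= 49.29


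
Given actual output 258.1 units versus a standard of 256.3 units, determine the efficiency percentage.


Efficiency = (actual / standard) × 100
= (258.1 / 256.3) × 100
= 100.7%


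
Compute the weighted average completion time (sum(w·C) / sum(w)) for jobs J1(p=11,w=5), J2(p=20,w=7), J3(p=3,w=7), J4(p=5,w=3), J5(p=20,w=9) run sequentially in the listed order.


Completion times:
  J1: C=11, w×C=5×11=55
  J2: C=31, w×C=7×31=217
  J3: C=34, w×C=7×34=238
  J4: C=39, w×C=3×39=117
  J5: C=59, w×C=9×59=531
Sum w×C = 1158
Sum w = 31
Weighted avg = 1158/31
= 37.35


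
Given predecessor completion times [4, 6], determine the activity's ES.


ES = max of all predecessor completion times
Predecessors: [4, 6]
ES = max(4, 6)
= 6


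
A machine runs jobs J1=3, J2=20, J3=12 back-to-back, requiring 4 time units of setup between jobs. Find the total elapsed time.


Makespan = Σ processing + (n-1) × setup
= (3 + 20 + 12) + (3-1)×4
= 35 + 8
= 43 time units


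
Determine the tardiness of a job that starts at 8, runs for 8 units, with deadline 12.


Completion = start + processing = 8 + 8 = 16
Tardiness = max(0, C - d) = max(0, 16 - 12)
= max(0, 4)
= 4


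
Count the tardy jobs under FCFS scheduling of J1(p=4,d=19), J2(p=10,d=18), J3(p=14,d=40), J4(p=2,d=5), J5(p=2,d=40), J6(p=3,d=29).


Completion vs due date:
  J1: C=4, d=19 → on time
  J2: C=14, d=18 → on time
  J3: C=28, d=40 → on time
  J4: C=30, d=5 → TARDY
  J5: C=32, d=40 → on time
  J6: C=35, d=29 → TARDY
Tardy jobs: J4, J6
Count = 2


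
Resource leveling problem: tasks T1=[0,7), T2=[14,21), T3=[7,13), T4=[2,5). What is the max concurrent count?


Check each time point for overlaps:
  t=2: 2 tasks active (T1, T4)
Max concurrent = 2


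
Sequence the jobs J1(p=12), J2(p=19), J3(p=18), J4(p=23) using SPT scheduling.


SPT: sort by shortest processing time
  J1: p=12
  J3: p=18
  J2: p=19
  J4: p=23
Order: J1 → J3 → J2 → J4


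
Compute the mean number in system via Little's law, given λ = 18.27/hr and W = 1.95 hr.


Little's law: L = λ × W
= 18.27 × 1.95
= 35.63


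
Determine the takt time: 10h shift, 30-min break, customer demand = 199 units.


Available = 10×60 - 30 = 570 min
Takt time = 570 / 199
= 2.86 min/unit


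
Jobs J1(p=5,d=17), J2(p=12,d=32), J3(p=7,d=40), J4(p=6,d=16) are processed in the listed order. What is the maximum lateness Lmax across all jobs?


Lateness per job (L = C - d):
  J1: C=5, d=17, L=-12
  J2: C=17, d=32, L=-15
  J3: C=24, d=40, L=-16
  J4: C=30, d=16, L=14
Lmax = max(-12, -15, -16, 14)
= 14


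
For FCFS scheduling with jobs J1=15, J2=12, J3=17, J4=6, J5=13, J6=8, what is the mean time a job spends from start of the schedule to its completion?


Completion times:
  J1: completes at 15
  J2: completes at 27
  J3: completes at 44
  J4: completes at 50
  J5: completes at 63
  J6: completes at 71
Sum = 270
Average = 270/6
= 45.00


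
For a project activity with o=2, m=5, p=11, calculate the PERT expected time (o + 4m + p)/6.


te = (o + 4m + p) / 6
= (2 + 4×5 + 11) / 6
= (2 + 20 + 11) / 6
= 33 / 6
= 5.50


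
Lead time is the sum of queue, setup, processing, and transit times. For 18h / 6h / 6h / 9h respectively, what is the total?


Lead time = queue + setup + processing + transit
= 18 + 6 + 6 + 9
= 39 hours


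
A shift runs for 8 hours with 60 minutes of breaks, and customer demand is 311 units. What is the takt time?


Available = 8×60 - 60 = 420 min
Takt time = 420 / 311
= 1.35 min/unit


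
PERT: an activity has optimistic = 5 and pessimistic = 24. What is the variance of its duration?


σ² = ((p - o) / 6)² = (p - o)² / 36
= (24 - 5)² / 36
= 19² / 36
= 361 / 36
= 10.0278


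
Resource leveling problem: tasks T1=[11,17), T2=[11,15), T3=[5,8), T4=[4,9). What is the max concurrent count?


Check each time point for overlaps:
  t=5: 2 tasks active (T3, T4)
Max concurrent = 2


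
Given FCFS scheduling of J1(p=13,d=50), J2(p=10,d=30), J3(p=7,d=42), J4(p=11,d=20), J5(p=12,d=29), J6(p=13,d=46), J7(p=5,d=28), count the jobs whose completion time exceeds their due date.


Completion vs due date:
  J1: C=13, d=50 → on time
  J2: C=23, d=30 → on time
  J3: C=30, d=42 → on time
  J4: C=41, d=20 → TARDY
  J5: C=53, d=29 → TARDY
  J6: C=66, d=46 → TARDY
  J7: C=71, d=28 → TARDY
Tardy jobs: J4, J5, J6, J7
Count = 4


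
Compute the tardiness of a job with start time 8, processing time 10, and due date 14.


Completion = start + processing = 8 + 10 = 18
Tardiness = max(0, C - d) = max(0, 18 - 14)
= max(0, 4)
= 4


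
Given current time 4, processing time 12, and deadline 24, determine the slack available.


Slack = due - current_time - processing
= 24 - 4 - 12
= 8


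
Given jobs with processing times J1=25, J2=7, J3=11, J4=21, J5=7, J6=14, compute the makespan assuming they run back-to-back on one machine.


Sequential makespan: sum all processing times
= 25 + 7 + 11 + 21 + 7 + 14
= 85 time units


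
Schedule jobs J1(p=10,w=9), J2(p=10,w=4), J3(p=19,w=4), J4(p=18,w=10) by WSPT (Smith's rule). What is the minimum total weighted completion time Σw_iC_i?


WSPT order (by p/w): J1 → J4 → J2 → J3
  J1: C=10, w·C=9×10=90
  J4: C=28, w·C=10×28=280
  J2: C=38, w·C=4×38=152
  J3: C=57, w·C=4×57=228
Σ w·C = 750
= 750


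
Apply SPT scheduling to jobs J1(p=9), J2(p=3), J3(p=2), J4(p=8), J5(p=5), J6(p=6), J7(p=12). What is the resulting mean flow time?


SPT order: J3 → J2 → J5 → J6 → J4 → J1 → J7
Completion times:
  J3: C=2
  J2: C=5
  J5: C=10
  J6: C=16
  J4: C=24
  J1: C=33
  J7: C=45
Sum = 135, n = 7
Mean flow = 135/7
= 19.29


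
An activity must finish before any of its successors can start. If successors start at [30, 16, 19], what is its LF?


LF = min of all successor start times
Successors start at: [30, 16, 19]
LF = min(30, 16, 19)
= 16


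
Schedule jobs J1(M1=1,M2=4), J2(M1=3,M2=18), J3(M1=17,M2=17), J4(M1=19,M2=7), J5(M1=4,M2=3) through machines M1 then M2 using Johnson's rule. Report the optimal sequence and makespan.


Johnson's rule:
Group 1 (M1≤M2, sort by M1): ['J1', 'J2', 'J3']
Group 2 (M1>M2, sort desc M2): ['J4', 'J5']
Sequence: J1 → J2 → J3 → J4 → J5
Makespan calculation:
  J1: M1 done=1, M2 done=5
  J2: M1 done=4, M2 done=23
  J3: M1 done=21, M2 done=40
  J4: M1 done=40, M2 done=47
  J5: M1 done=44, M2 done=50
= Sequence: J1 → J2 → J3 → J4 → J5, Makespan: 50


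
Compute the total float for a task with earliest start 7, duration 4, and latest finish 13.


EF = ES + duration = 7 + 4 = 11
LS = LF - duration = 13 - 4 = 9
Total Float = LF - EF = 13 - 11
(or LS - ES = 9 - 7)
= 2


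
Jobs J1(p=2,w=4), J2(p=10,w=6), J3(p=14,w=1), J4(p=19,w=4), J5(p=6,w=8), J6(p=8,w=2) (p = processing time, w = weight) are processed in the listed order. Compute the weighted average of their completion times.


Completion times:
  J1: C=2, w×C=4×2=8
  J2: C=12, w×C=6×12=72
  J3: C=26, w×C=1×26=26
  J4: C=45, w×C=4×45=180
  J5: C=51, w×C=8×51=408
  J6: C=59, w×C=2×59=118
Sum w×C = 812
Sum w = 25
Weighted avg = 812/25
= 32.48


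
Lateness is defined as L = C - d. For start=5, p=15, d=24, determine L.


Completion = 5 + 15 = 20
Lateness = C - d = 20 - 24
= -4


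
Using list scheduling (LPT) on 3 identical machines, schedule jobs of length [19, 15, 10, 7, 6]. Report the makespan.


Jobs (LPT sorted): [19, 15, 10, 7, 6]
Machines: 3
  J=19 → Machine 1 (load: 0+19=19)
  J=15 → Machine 2 (load: 0+15=15)
  J=10 → Machine 3 (load: 0+10=10)
  J=7 → Machine 3 (load: 10+7=17)
  J=6 → Machine 2 (load: 15+6=21)
Machine loads: [19, 21, 17]
Makespan = max = 21 time units


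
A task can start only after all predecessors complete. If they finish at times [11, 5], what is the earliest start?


ES = max of all predecessor completion times
Predecessors: [11, 5]
ES = max(11, 5)
= 11


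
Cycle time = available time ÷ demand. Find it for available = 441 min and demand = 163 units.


Cycle time = available time / demand
= 441 / 163
= 2.71 min/unit


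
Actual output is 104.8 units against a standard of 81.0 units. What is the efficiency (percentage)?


Efficiency = (actual / standard) × 100
= (104.8 / 81.0) × 100
= 129.4%


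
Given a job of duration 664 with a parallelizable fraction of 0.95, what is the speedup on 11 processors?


Amdahl's law: T_p = T × ((1-p) + p/N)
= 664 × ((1-0.95) + 0.95/11)
= 664 × (0.05 + 0.0864)
= 664 × 0.1364
= 90.55
Speedup = 664/90.55
= 7.33×


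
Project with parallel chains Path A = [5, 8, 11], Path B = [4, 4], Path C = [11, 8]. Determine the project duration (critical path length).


Path A: 5 + 8 + 11 = 24
Path B: 4 + 4 = 8
Path C: 11 + 8 = 19
Critical path = longest = max(24, 8, 19)
= 24 (Path A)


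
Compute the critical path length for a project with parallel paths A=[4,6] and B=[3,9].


Path A: 4 + 6 = 10
Path B: 3 + 9 = 12
Critical path = longest = max(10, 12)
= 12 (Path B)


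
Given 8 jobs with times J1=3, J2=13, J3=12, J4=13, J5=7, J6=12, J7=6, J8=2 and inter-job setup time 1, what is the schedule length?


Makespan = Σ processing + (n-1) × setup
= (3 + 13 + 12 + 13 + 7 + 12 + 6 + 2) + (8-1)×1
= 68 + 7
= 75 time units


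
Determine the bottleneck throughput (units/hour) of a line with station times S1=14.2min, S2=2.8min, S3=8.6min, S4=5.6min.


Bottleneck = longest station time
Station times: [14.2, 2.8, 8.6, 5.6]
Max = 14.2 min
Rate = 60 / 14.2
= 4.23 units/hour (bottleneck: 14.2min)


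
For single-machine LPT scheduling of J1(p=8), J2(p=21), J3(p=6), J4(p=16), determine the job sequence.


LPT: sort by longest processing time first
  J2: p=21
  J4: p=16
  J1: p=8
  J3: p=6
Order: J2 → J4 → J1 → J3


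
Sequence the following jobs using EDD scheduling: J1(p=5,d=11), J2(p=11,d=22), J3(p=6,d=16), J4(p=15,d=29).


EDD: sort by earliest due date
  J1: d=11, p=5
  J3: d=16, p=6
  J2: d=22, p=11
  J4: d=29, p=15
Order: J1 → J3 → J2 → J4


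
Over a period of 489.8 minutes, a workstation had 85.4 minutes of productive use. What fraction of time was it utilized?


Utilization = busy / total × 100
= 85.4 / 489.8 × 100
= 17.4%


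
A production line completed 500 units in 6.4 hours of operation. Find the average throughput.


Throughput = units / time
= 500 / 6.4
= 78.1 units/hour


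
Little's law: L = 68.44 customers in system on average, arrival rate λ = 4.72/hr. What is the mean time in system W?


Little's law: L = λW → W = L / λ
= 68.44 / 4.72
= 14.50 hours


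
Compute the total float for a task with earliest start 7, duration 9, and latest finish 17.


EF = ES + duration = 7 + 9 = 16
LS = LF - duration = 17 - 9 = 8
Total Float = LF - EF = 17 - 16
(or LS - ES = 8 - 7)
= 1


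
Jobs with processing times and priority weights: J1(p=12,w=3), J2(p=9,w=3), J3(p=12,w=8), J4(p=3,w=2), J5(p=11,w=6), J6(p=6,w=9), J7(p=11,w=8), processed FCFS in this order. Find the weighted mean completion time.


Completion times:
  J1: C=12, w×C=3×12=36
  J2: C=21, w×C=3×21=63
  J3: C=33, w×C=8×33=264
  J4: C=36, w×C=2×36=72
  J5: C=47, w×C=6×47=282
  J6: C=53, w×C=9×53=477
  J7: C=64, w×C=8×64=512
Sum w×C = 1706
Sum w = 39
Weighted avg = 1706/39
= 43.74


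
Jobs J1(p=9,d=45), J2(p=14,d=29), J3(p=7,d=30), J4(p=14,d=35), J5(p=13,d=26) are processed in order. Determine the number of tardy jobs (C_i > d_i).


Completion vs due date:
  J1: C=9, d=45 → on time
  J2: C=23, d=29 → on time
  J3: C=30, d=30 → on time
  J4: C=44, d=35 → TARDY
  J5: C=57, d=26 → TARDY
Tardy jobs: J4, J5
Count = 2


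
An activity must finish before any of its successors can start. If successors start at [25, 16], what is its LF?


LF = min of all successor start times
Successors start at: [25, 16]
LF = min(25, 16)
= 16


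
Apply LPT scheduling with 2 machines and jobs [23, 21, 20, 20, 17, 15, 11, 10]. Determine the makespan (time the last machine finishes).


Jobs (LPT sorted): [23, 21, 20, 20, 17, 15, 11, 10]
Machines: 2
  J=23 → Machine 1 (load: 0+23=23)
  J=21 → Machine 2 (load: 0+21=21)
  J=20 → Machine 2 (load: 21+20=41)
  J=20 → Machine 1 (load: 23+20=43)
  J=17 → Machine 2 (load: 41+17=58)
  J=15 → Machine 1 (load: 43+15=58)
  J=11 → Machine 1 (load: 58+11=69)
  J=10 → Machine 2 (load: 58+10=68)
Machine loads: [69, 68]
Makespan = max = 69 time units


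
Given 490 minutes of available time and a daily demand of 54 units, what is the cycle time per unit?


Cycle time = available time / demand
= 490 / 54
= 9.07 min/unit


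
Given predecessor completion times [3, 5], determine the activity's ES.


ES = max of all predecessor completion times
Predecessors: [3, 5]
ES = max(3, 5)
= 5


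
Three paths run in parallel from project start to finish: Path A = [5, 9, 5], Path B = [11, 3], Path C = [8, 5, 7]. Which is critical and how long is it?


Path A: 5 + 9 + 5 = 19
Path B: 11 + 3 = 14
Path C: 8 + 5 + 7 = 20
Critical path = longest = max(19, 14, 20)
= 20 (Path C)


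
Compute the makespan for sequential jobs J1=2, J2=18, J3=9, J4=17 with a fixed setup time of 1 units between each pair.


Makespan = Σ processing + (n-1) × setup
= (2 + 18 + 9 + 17) + (4-1)×1
= 46 + 3
= 49 time units


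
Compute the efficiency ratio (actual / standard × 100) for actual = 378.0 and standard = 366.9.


Efficiency = (actual / standard) × 100
= (378.0 / 366.9) × 100
= 103.0%


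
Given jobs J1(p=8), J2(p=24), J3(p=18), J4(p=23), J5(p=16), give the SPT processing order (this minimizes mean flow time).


SPT: sort by shortest processing time
  J1: p=8
  J5: p=16
  J3: p=18
  J4: p=23
  J2: p=24
Order: J1 → J5 → J3 → J4 → J2


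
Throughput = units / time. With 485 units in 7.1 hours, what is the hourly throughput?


Throughput = units / time
= 485 / 7.1
= 68.3 units/hour


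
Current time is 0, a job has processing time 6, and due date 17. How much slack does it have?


Slack = due - current_time - processing
= 17 - 0 - 6
= 11


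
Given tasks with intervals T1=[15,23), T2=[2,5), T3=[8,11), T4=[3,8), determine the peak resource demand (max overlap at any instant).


Check each time point for overlaps:
  t=3: 2 tasks active (T2, T4)
Max concurrent = 2


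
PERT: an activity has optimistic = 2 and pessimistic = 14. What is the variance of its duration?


σ² = ((p - o) / 6)² = (p - o)² / 36
= (14 - 2)² / 36
= 12² / 36
= 144 / 36
= 4.0000


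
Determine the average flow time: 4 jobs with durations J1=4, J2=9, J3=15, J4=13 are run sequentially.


Completion times:
  J1: completes at 4
  J2: completes at 13
  J3: completes at 28
  J4: completes at 41
Sum = 86
Average = 86/4
= 21.50


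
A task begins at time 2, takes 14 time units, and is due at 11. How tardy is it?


Completion = start + processing = 2 + 14 = 16
Tardiness = max(0, C - d) = max(0, 16 - 11)
= max(0, 5)
= 5


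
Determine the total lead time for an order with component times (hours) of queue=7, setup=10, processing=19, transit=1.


Lead time = queue + setup + processing + transit
= 7 + 10 + 19 + 1
= 37 hours


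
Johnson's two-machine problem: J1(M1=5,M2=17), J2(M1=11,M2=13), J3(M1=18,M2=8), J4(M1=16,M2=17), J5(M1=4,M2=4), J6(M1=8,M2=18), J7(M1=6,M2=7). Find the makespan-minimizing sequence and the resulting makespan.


Johnson's rule:
Group 1 (M1≤M2, sort by M1): ['J5', 'J1', 'J7', 'J6', 'J2', 'J4']
Group 2 (M1>M2, sort desc M2): ['J3']
Sequence: J5 → J1 → J7 → J6 → J2 → J4 → J3
Makespan calculation:
  J5: M1 done=4, M2 done=8
  J1: M1 done=9, M2 done=26
  J7: M1 done=15, M2 done=33
  J6: M1 done=23, M2 done=51
  J2: M1 done=34, M2 done=64
  J4: M1 done=50, M2 done=81
  J3: M1 done=68, M2 done=89
= Sequence: J5 → J1 → J7 → J6 → J2 → J4 → J3, Makespan: 89


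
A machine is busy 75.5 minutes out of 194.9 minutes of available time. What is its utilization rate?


Utilization = busy / total × 100
= 75.5 / 194.9 × 100
= 38.7%


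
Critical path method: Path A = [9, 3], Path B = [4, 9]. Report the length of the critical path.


Path A: 9 + 3 = 12
Path B: 4 + 9 = 13
Critical path = longest = max(12, 13)
= 13 (Path B)


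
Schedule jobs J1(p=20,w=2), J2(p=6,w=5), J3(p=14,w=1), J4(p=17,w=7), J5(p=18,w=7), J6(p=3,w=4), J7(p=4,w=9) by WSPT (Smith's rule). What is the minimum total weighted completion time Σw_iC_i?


WSPT order (by p/w): J7 → J6 → J2 → J4 → J5 → J1 → J3
  J7: C=4, w·C=9×4=36
  J6: C=7, w·C=4×7=28
  J2: C=13, w·C=5×13=65
  J4: C=30, w·C=7×30=210
  J5: C=48, w·C=7×48=336
  J1: C=68, w·C=2×68=136
  J3: C=82, w·C=1×82=82
Σ w·C = 893
= 893


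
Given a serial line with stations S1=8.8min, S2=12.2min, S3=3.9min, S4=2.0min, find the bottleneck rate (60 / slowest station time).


Bottleneck = longest station time
Station times: [8.8, 12.2, 3.9, 2.0]
Max = 12.2 min
Rate = 60 / 12.2
= 4.92 units/hour (bottleneck: 12.2min)


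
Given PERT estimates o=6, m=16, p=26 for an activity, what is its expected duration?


te = (o + 4m + p) / 6
= (6 + 4×16 + 26) / 6
= (6 + 64 + 26) / 6
= 96 / 6
= 16.00


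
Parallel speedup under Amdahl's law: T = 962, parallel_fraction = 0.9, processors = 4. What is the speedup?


Amdahl's law: T_p = T × ((1-p) + p/N)
= 962 × ((1-0.9) + 0.9/4)
= 962 × (0.10 + 0.2250)
= 962 × 0.3250
= 312.65
Speedup = 962/312.65
= 3.08×
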